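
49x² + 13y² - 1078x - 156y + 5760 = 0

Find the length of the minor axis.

2√13

Group: 49(x² - 22x) + 13(y² - 12y) = -5760
49(x - 11)² + 13(y - 6)² = -5760 + 5929 + 468 = 637
Divide by 637: (x - 11)²/13 + (y - 6)²/49 = 1
Ellipse, center (11, 6), major axis vertical; a² = 49, b² = 13.
b² = 13 so b = √13; the minor axis has length 2b = 2√13.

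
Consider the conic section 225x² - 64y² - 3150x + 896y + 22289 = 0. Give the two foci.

Rearranging, 225(x² - 14x) -64(y² - 14y) = -22289.
Complete the square: 225(x - 7)² -64(y - 7)² = -22289 + 11025 - 3136 = -14400
Divide by -14400: (y - 7)²/225 - (x - 7)²/64 = 1
Hyperbola, center (7, 7), transverse axis vertical; a² = 225, b² = 64.
c² = a² + b² = 225 + 64 = 289, so c = 17.
Foci lie on the vertical axis through the center: (h, k ± c).

(7, -10) and (7, 24)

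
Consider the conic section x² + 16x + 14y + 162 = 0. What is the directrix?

Only x is squared. Complete the square in x: (x + 8)² = -14(y + 7).
Vertex (-8, -7); 4p = -14 so p = -7/2. Opens down.
Directrix is the horizontal line y = k − p = -7 − (-7/2) = -7/2.

y = -7/2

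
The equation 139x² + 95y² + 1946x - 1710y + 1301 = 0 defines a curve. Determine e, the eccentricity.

Group: 139(x² + 14x) + 95(y² - 18y) = -1301
139(x + 7)² + 95(y - 9)² = -1301 + 6811 + 7695 = 13205
Divide by 13205: (x + 7)²/95 + (y - 9)²/139 = 1
Ellipse, center (-7, 9), major axis vertical; a² = 139, b² = 95.
c² = a² - b² = 44, so c = 2√11.
e = c/a = 2√11/√139 = 2√1529/139.

e = 2√1529/139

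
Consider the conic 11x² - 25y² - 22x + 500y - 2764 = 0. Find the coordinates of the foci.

(-5, 10) and (7, 10)

11(x² - 2x) -25(y² - 20y) = 2764
Complete the square: 11(x - 1)² -25(y - 10)² = 2764 + 11 - 2500 = 275
Divide through by 275 to get (x - 1)²/25 - (y - 10)²/11 = 1.
Hyperbola, center (1, 10), transverse axis horizontal; a² = 25, b² = 11.
c² = a² + b² = 25 + 11 = 36, so c = 6.
Foci lie on the horizontal axis through the center: (h ± c, k).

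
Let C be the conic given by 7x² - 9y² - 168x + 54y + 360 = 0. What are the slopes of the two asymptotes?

√7/3 and -√7/3

7(x² - 24x) -9(y² - 6y) = -360
Complete the square in x and y: 7(x - 12)² -9(y - 3)² = -360 + 1008 - 81 = 567
Dividing both sides by 567: (x - 12)²/81 - (y - 3)²/63 = 1
Hyperbola, center (12, 3), transverse axis horizontal; a² = 81, b² = 63.
For a horizontal hyperbola the asymptotes have slope ±b/a.
Here that is ±3√7/9 = ±√7/3.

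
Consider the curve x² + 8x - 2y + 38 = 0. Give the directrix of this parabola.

y = 21/2

Only x is squared. Complete the square in x: (x + 4)² = 2(y - 11).
Vertex (-4, 11); 4p = 2 so p = 1/2. Opens up.
Directrix is the horizontal line y = k − p = 11 − (1/2) = 21/2.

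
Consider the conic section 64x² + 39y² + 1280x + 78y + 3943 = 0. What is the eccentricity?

e = 5/8

Group: 64(x² + 20x) + 39(y² + 2y) = -3943
64(x + 10)² + 39(y + 1)² = -3943 + 6400 + 39 = 2496
Dividing both sides by 2496: (x + 10)²/39 + (y + 1)²/64 = 1
Ellipse, center (-10, -1), major axis vertical; a² = 64, b² = 39.
c² = a² - b² = 25, so c = 5.
e = c/a = 5/8.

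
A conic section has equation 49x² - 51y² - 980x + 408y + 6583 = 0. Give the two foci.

Group the x- and y-terms: 49(x² - 20x) -51(y² - 8y) = -6583
49(x - 10)² -51(y - 4)² = -6583 + 4900 - 816 = -2499
Divide by -2499: (y - 4)²/49 - (x - 10)²/51 = 1
Hyperbola, center (10, 4), transverse axis vertical; a² = 49, b² = 51.
c² = a² + b² = 49 + 51 = 100, so c = 10.
Foci lie on the vertical axis through the center: (h, k ± c).

(10, -6) and (10, 14)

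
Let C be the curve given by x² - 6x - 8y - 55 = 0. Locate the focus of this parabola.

(3, -6)

Only x is squared. Complete the square in x: (x - 3)² = 8(y + 8).
Vertex (3, -8); 4p = 8 so p = 2. Opens up.
Focus is p units from the vertex along the axis: (h, k + p).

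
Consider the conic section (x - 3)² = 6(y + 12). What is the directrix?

y = -27/2

Vertex (3, -12); 4p = 6 so p = 3/2. Opens up.
Directrix is the horizontal line y = k − p = -12 − (3/2) = -27/2.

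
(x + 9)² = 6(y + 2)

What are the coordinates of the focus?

Vertex (-9, -2); 4p = 6 so p = 3/2. Opens up.
Focus is p units from the vertex along the axis: (h, k + p).

(-9, -1/2)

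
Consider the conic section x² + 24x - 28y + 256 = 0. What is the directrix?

Only x is squared. Complete the square in x: (x + 12)² = 28(y - 4).
Vertex (-12, 4); 4p = 28 so p = 7. Opens up.
Directrix is the horizontal line y = k − p = 4 − (7) = -3.

y = -3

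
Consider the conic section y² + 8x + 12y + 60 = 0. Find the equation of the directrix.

Only y is squared. Complete the square in y: (y + 6)² = -8(x + 3).
Vertex (-3, -6); 4p = -8 so p = -2. Opens left.
Directrix is the vertical line x = h − p = -3 − (-2) = -1.

x = -1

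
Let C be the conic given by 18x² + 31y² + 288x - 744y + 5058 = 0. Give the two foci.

Group: 18(x² + 16x) + 31(y² - 24y) = -5058
Completing the square gives 18(x + 8)² + 31(y - 12)² = -5058 + 1152 + 4464 = 558.
Divide through by 558 to get (x + 8)²/31 + (y - 12)²/18 = 1.
Ellipse, center (-8, 12), major axis horizontal; a² = 31, b² = 18.
c² = a² - b² = 31 - 18 = 13, so c = √13.
Foci lie on the horizontal axis through the center: (h ± c, k).

(-8 - √13, 12) and (-8 + √13, 12)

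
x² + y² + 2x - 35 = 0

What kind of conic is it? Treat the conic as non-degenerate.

circle

No xy term. Coefficients of x² and y² are A = 1, C = 1.
A = C (same sign) ⇒ circle.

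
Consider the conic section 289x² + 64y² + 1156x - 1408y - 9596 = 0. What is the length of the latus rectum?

128/17

Collect terms: 289(x² + 4x) + 64(y² - 22y) = 9596
Completing the square gives 289(x + 2)² + 64(y - 11)² = 9596 + 1156 + 7744 = 18496.
Divide by 18496: (x + 2)²/64 + (y - 11)²/289 = 1
Ellipse, center (-2, 11), major axis vertical; a² = 289, b² = 64.
Latus rectum length = 2b²/a = 2·64/17 = 128/17.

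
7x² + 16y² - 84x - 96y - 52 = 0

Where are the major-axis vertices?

(-2, 3) and (14, 3)

7(x² - 12x) + 16(y² - 6y) = 52
Complete the square in x and y: 7(x - 6)² + 16(y - 3)² = 52 + 252 + 144 = 448
Divide through by 448 to get (x - 6)²/64 + (y - 3)²/28 = 1.
Ellipse, center (6, 3), major axis horizontal; a² = 64, b² = 28.
a = 8. Vertices at (h ± a, k).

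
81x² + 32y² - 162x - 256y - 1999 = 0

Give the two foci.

Group the x- and y-terms: 81(x² - 2x) + 32(y² - 8y) = 1999
Completing the square gives 81(x - 1)² + 32(y - 4)² = 1999 + 81 + 512 = 2592.
Divide through by 2592 to get (x - 1)²/32 + (y - 4)²/81 = 1.
Ellipse, center (1, 4), major axis vertical; a² = 81, b² = 32.
c² = a² - b² = 81 - 32 = 49, so c = 7.
Foci lie on the vertical axis through the center: (h, k ± c).

(1, -3) and (1, 11)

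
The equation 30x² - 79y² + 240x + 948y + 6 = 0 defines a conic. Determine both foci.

(-4, 6 - √109) and (-4, 6 + √109)

Collect terms: 30(x² + 8x) -79(y² - 12y) = -6
Complete the square in x and y: 30(x + 4)² -79(y - 6)² = -6 + 480 - 2844 = -2370
Divide by -2370: (y - 6)²/30 - (x + 4)²/79 = 1
Hyperbola, center (-4, 6), transverse axis vertical; a² = 30, b² = 79.
c² = a² + b² = 30 + 79 = 109, so c = √109.
Foci lie on the vertical axis through the center: (h, k ± c).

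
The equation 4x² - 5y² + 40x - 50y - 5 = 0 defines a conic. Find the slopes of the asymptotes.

2√5/5 and -2√5/5

4(x² + 10x) -5(y² + 10y) = 5
Complete the square in x and y: 4(x + 5)² -5(y + 5)² = 5 + 100 - 125 = -20
Divide through by -20 to get (y + 5)²/4 - (x + 5)²/5 = 1.
Hyperbola, center (-5, -5), transverse axis vertical; a² = 4, b² = 5.
For a vertical hyperbola the asymptotes have slope ±a/b.
Here that is ±2/√5 = ±2√5/5.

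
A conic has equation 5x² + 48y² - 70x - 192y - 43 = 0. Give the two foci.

(7 - √86, 2) and (7 + √86, 2)

Group: 5(x² - 14x) + 48(y² - 4y) = 43
5(x - 7)² + 48(y - 2)² = 43 + 245 + 192 = 480
Divide through by 480 to get (x - 7)²/96 + (y - 2)²/10 = 1.
Ellipse, center (7, 2), major axis horizontal; a² = 96, b² = 10.
c² = a² - b² = 96 - 10 = 86, so c = √86.
Foci lie on the horizontal axis through the center: (h ± c, k).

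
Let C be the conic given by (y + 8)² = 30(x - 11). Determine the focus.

Vertex (11, -8); 4p = 30 so p = 15/2. Opens right.
Focus is p units from the vertex along the axis: (h + p, k).

(37/2, -8)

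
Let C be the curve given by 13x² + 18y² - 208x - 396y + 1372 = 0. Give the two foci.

13(x² - 16x) + 18(y² - 22y) = -1372
13(x - 8)² + 18(y - 11)² = -1372 + 832 + 2178 = 1638
Dividing both sides by 1638: (x - 8)²/126 + (y - 11)²/91 = 1
Ellipse, center (8, 11), major axis horizontal; a² = 126, b² = 91.
c² = a² - b² = 126 - 91 = 35, so c = √35.
Foci lie on the horizontal axis through the center: (h ± c, k).

(8 - √35, 11) and (8 + √35, 11)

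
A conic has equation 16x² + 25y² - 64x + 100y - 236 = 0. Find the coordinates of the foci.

(-1, -2) and (5, -2)

16(x² - 4x) + 25(y² + 4y) = 236
Complete the square: 16(x - 2)² + 25(y + 2)² = 236 + 64 + 100 = 400
Divide through by 400 to get (x - 2)²/25 + (y + 2)²/16 = 1.
Ellipse, center (2, -2), major axis horizontal; a² = 25, b² = 16.
c² = a² - b² = 25 - 16 = 9, so c = 3.
Foci lie on the horizontal axis through the center: (h ± c, k).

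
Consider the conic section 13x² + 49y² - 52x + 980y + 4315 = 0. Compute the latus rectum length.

Group: 13(x² - 4x) + 49(y² + 20y) = -4315
Complete the square in x and y: 13(x - 2)² + 49(y + 10)² = -4315 + 52 + 4900 = 637
Dividing both sides by 637: (x - 2)²/49 + (y + 10)²/13 = 1
Ellipse, center (2, -10), major axis horizontal; a² = 49, b² = 13.
Latus rectum length = 2b²/a = 2·13/7 = 26/7.

26/7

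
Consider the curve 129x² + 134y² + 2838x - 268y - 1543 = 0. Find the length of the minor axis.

2√129

129(x² + 22x) + 134(y² - 2y) = 1543
Complete the square: 129(x + 11)² + 134(y - 1)² = 1543 + 15609 + 134 = 17286
Divide by 17286: (x + 11)²/134 + (y - 1)²/129 = 1
Ellipse, center (-11, 1), major axis horizontal; a² = 134, b² = 129.
b² = 129 so b = √129; the minor axis has length 2b = 2√129.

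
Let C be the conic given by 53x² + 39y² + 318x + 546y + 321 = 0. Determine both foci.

Group the x- and y-terms: 53(x² + 6x) + 39(y² + 14y) = -321
Complete the square in x and y: 53(x + 3)² + 39(y + 7)² = -321 + 477 + 1911 = 2067
Dividing both sides by 2067: (x + 3)²/39 + (y + 7)²/53 = 1
Ellipse, center (-3, -7), major axis vertical; a² = 53, b² = 39.
c² = a² - b² = 53 - 39 = 14, so c = √14.
Foci lie on the vertical axis through the center: (h, k ± c).

(-3, -7 - √14) and (-3, -7 + √14)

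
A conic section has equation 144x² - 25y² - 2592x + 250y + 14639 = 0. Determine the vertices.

(9, -7) and (9, 17)

144(x² - 18x) -25(y² - 10y) = -14639
Complete the square: 144(x - 9)² -25(y - 5)² = -14639 + 11664 - 625 = -3600
Divide through by -3600 to get (y - 5)²/144 - (x - 9)²/25 = 1.
Hyperbola, center (9, 5), transverse axis vertical; a² = 144, b² = 25.
a = 12. Vertices at (h, k ± a).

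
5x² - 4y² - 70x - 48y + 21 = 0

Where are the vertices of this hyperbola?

(3, -6) and (11, -6)

Collect terms: 5(x² - 14x) -4(y² + 12y) = -21
Complete the square in x and y: 5(x - 7)² -4(y + 6)² = -21 + 245 - 144 = 80
Dividing both sides by 80: (x - 7)²/16 - (y + 6)²/20 = 1
Hyperbola, center (7, -6), transverse axis horizontal; a² = 16, b² = 20.
a = 4. Vertices at (h ± a, k).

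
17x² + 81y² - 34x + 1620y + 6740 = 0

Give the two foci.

(-7, -10) and (9, -10)

Group: 17(x² - 2x) + 81(y² + 20y) = -6740
Complete the square in x and y: 17(x - 1)² + 81(y + 10)² = -6740 + 17 + 8100 = 1377
Dividing both sides by 1377: (x - 1)²/81 + (y + 10)²/17 = 1
Ellipse, center (1, -10), major axis horizontal; a² = 81, b² = 17.
c² = a² - b² = 81 - 17 = 64, so c = 8.
Foci lie on the horizontal axis through the center: (h ± c, k).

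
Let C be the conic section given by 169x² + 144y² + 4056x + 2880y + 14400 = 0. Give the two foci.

(-12, -15) and (-12, -5)

Group the x- and y-terms: 169(x² + 24x) + 144(y² + 20y) = -14400
Complete the square: 169(x + 12)² + 144(y + 10)² = -14400 + 24336 + 14400 = 24336
Dividing both sides by 24336: (x + 12)²/144 + (y + 10)²/169 = 1
Ellipse, center (-12, -10), major axis vertical; a² = 169, b² = 144.
c² = a² - b² = 169 - 144 = 25, so c = 5.
Foci lie on the vertical axis through the center: (h, k ± c).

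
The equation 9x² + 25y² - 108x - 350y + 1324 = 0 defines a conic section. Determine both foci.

9(x² - 12x) + 25(y² - 14y) = -1324
9(x - 6)² + 25(y - 7)² = -1324 + 324 + 1225 = 225
Divide through by 225 to get (x - 6)²/25 + (y - 7)²/9 = 1.
Ellipse, center (6, 7), major axis horizontal; a² = 25, b² = 9.
c² = a² - b² = 25 - 9 = 16, so c = 4.
Foci lie on the horizontal axis through the center: (h ± c, k).

(2, 7) and (10, 7)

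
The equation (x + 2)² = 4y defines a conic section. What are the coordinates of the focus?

(-2, 1)

Vertex (-2, 0); 4p = 4 so p = 1. Opens up.
Focus is p units from the vertex along the axis: (h, k + p).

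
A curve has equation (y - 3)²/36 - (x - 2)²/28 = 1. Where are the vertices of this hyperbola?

Center (2, 3). The positive term is the y-term, so the transverse axis is vertical; a² = 36, b² = 28.
a = 6. Vertices at (h, k ± a).

(2, -3) and (2, 9)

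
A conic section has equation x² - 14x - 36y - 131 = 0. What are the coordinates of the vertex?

(7, -5)

Only x is squared. Complete the square in x: (x - 7)² = 36(y + 5).
Vertex (7, -5); 4p = 36 so p = 9. Opens up.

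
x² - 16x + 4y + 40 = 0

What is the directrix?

y = 7

Only x is squared. Complete the square in x: (x - 8)² = -4(y - 6).
Vertex (8, 6); 4p = -4 so p = -1. Opens down.
Directrix is the horizontal line y = k − p = 6 − (-1) = 7.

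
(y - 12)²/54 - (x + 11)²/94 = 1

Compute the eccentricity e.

e = √222/9

Center (-11, 12). The positive term is the y-term, so the transverse axis is vertical; a² = 54, b² = 94.
c² = a² + b² = 148, so c = 2√37.
e = c/a = 2√37/3√6 = √222/9.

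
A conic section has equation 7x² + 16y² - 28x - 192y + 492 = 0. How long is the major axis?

8

Collect terms: 7(x² - 4x) + 16(y² - 12y) = -492
7(x - 2)² + 16(y - 6)² = -492 + 28 + 576 = 112
Dividing both sides by 112: (x - 2)²/16 + (y - 6)²/7 = 1
Ellipse, center (2, 6), major axis horizontal; a² = 16, b² = 7.
a² = 16 so a = 4; the major axis has length 2a = 8.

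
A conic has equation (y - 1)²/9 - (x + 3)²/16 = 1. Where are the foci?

Center (-3, 1). The positive term is the y-term, so the transverse axis is vertical; a² = 9, b² = 16.
c² = a² + b² = 9 + 16 = 25, so c = 5.
Foci lie on the vertical axis through the center: (h, k ± c).

(-3, -4) and (-3, 6)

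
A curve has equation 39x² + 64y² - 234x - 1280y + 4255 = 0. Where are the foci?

Collect terms: 39(x² - 6x) + 64(y² - 20y) = -4255
Complete the square: 39(x - 3)² + 64(y - 10)² = -4255 + 351 + 6400 = 2496
Dividing both sides by 2496: (x - 3)²/64 + (y - 10)²/39 = 1
Ellipse, center (3, 10), major axis horizontal; a² = 64, b² = 39.
c² = a² - b² = 64 - 39 = 25, so c = 5.
Foci lie on the horizontal axis through the center: (h ± c, k).

(-2, 10) and (8, 10)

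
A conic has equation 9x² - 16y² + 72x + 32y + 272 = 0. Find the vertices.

(-4, -2) and (-4, 4)

Group: 9(x² + 8x) -16(y² - 2y) = -272
Completing the square gives 9(x + 4)² -16(y - 1)² = -272 + 144 - 16 = -144.
Dividing both sides by -144: (y - 1)²/9 - (x + 4)²/16 = 1
Hyperbola, center (-4, 1), transverse axis vertical; a² = 9, b² = 16.
a = 3. Vertices at (h, k ± a).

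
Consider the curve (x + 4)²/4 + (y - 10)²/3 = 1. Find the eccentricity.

e = 1/2

Center (-4, 10). The larger denominator 4 sits under the x-term, so the major axis is horizontal; a² = 4, b² = 3.
c² = a² - b² = 1, so c = 1.
e = c/a = 1/2.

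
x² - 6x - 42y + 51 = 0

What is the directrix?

y = -19/2

Only x is squared. Complete the square in x: (x - 3)² = 42(y - 1).
Vertex (3, 1); 4p = 42 so p = 21/2. Opens up.
Directrix is the horizontal line y = k − p = 1 − (21/2) = -19/2.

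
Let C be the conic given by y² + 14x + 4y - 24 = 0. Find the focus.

Only y is squared. Complete the square in y: (y + 2)² = -14(x - 2).
Vertex (2, -2); 4p = -14 so p = -7/2. Opens left.
Focus is p units from the vertex along the axis: (h + p, k).

(-3/2, -2)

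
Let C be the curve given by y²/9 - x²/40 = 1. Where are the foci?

(0, -7) and (0, 7)

Center (0, 0). The positive term is the y-term, so the transverse axis is vertical; a² = 9, b² = 40.
c² = a² + b² = 9 + 40 = 49, so c = 7.
Foci lie on the vertical axis through the center: (h, k ± c).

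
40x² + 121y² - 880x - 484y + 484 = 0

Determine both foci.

(2, 2) and (20, 2)

Collect terms: 40(x² - 22x) + 121(y² - 4y) = -484
Complete the square in x and y: 40(x - 11)² + 121(y - 2)² = -484 + 4840 + 484 = 4840
Divide through by 4840 to get (x - 11)²/121 + (y - 2)²/40 = 1.
Ellipse, center (11, 2), major axis horizontal; a² = 121, b² = 40.
c² = a² - b² = 121 - 40 = 81, so c = 9.
Foci lie on the horizontal axis through the center: (h ± c, k).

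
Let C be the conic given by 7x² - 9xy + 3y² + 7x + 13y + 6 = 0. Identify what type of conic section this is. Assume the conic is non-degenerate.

A = 7, B = -9, C = 3.
Discriminant B² − 4AC = (-9)² − 4·7·3 = -3.
B² − 4AC < 0 ⇒ ellipse.

ellipse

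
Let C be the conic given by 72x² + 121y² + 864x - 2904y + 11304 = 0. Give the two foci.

(-13, 12) and (1, 12)

Group the x- and y-terms: 72(x² + 12x) + 121(y² - 24y) = -11304
Complete the square in x and y: 72(x + 6)² + 121(y - 12)² = -11304 + 2592 + 17424 = 8712
Divide through by 8712 to get (x + 6)²/121 + (y - 12)²/72 = 1.
Ellipse, center (-6, 12), major axis horizontal; a² = 121, b² = 72.
c² = a² - b² = 121 - 72 = 49, so c = 7.
Foci lie on the horizontal axis through the center: (h ± c, k).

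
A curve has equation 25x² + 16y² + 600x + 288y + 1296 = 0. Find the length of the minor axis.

24

Collect terms: 25(x² + 24x) + 16(y² + 18y) = -1296
25(x + 12)² + 16(y + 9)² = -1296 + 3600 + 1296 = 3600
Dividing both sides by 3600: (x + 12)²/144 + (y + 9)²/225 = 1
Ellipse, center (-12, -9), major axis vertical; a² = 225, b² = 144.
b² = 144 so b = 12; the minor axis has length 2b = 24.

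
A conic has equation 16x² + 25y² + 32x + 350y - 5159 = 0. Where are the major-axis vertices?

(-21, -7) and (19, -7)

Group: 16(x² + 2x) + 25(y² + 14y) = 5159
16(x + 1)² + 25(y + 7)² = 5159 + 16 + 1225 = 6400
Divide by 6400: (x + 1)²/400 + (y + 7)²/256 = 1
Ellipse, center (-1, -7), major axis horizontal; a² = 400, b² = 256.
a = 20. Vertices at (h ± a, k).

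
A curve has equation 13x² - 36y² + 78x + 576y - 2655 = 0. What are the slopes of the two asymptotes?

√13/6 and -√13/6

Group the x- and y-terms: 13(x² + 6x) -36(y² - 16y) = 2655
Completing the square gives 13(x + 3)² -36(y - 8)² = 2655 + 117 - 2304 = 468.
Dividing both sides by 468: (x + 3)²/36 - (y - 8)²/13 = 1
Hyperbola, center (-3, 8), transverse axis horizontal; a² = 36, b² = 13.
For a horizontal hyperbola the asymptotes have slope ±b/a.
Here that is ±√13/6.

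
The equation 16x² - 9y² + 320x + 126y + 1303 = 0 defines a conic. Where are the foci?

(-10, 2) and (-10, 12)

Rearranging, 16(x² + 20x) -9(y² - 14y) = -1303.
Completing the square gives 16(x + 10)² -9(y - 7)² = -1303 + 1600 - 441 = -144.
Divide through by -144 to get (y - 7)²/16 - (x + 10)²/9 = 1.
Hyperbola, center (-10, 7), transverse axis vertical; a² = 16, b² = 9.
c² = a² + b² = 16 + 9 = 25, so c = 5.
Foci lie on the vertical axis through the center: (h, k ± c).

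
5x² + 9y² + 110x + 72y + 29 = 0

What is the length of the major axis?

24

Collect terms: 5(x² + 22x) + 9(y² + 8y) = -29
Completing the square gives 5(x + 11)² + 9(y + 4)² = -29 + 605 + 144 = 720.
Divide by 720: (x + 11)²/144 + (y + 4)²/80 = 1
Ellipse, center (-11, -4), major axis horizontal; a² = 144, b² = 80.
a² = 144 so a = 12; the major axis has length 2a = 24.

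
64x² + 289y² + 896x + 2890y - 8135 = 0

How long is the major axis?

Group: 64(x² + 14x) + 289(y² + 10y) = 8135
Completing the square gives 64(x + 7)² + 289(y + 5)² = 8135 + 3136 + 7225 = 18496.
Dividing both sides by 18496: (x + 7)²/289 + (y + 5)²/64 = 1
Ellipse, center (-7, -5), major axis horizontal; a² = 289, b² = 64.
a² = 289 so a = 17; the major axis has length 2a = 34.

34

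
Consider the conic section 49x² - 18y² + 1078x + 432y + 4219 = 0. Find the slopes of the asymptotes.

7√2/6 and -7√2/6

Group: 49(x² + 22x) -18(y² - 24y) = -4219
49(x + 11)² -18(y - 12)² = -4219 + 5929 - 2592 = -882
Divide through by -882 to get (y - 12)²/49 - (x + 11)²/18 = 1.
Hyperbola, center (-11, 12), transverse axis vertical; a² = 49, b² = 18.
For a vertical hyperbola the asymptotes have slope ±a/b.
Here that is ±7/3√2 = ±7√2/6.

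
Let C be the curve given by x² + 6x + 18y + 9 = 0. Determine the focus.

Only x is squared. Complete the square in x: (x + 3)² = -18y.
Vertex (-3, 0); 4p = -18 so p = -9/2. Opens down.
Focus is p units from the vertex along the axis: (h, k + p).

(-3, -9/2)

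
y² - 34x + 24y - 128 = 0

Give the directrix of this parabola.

x = -33/2

Only y is squared. Complete the square in y: (y + 12)² = 34(x + 8).
Vertex (-8, -12); 4p = 34 so p = 17/2. Opens right.
Directrix is the vertical line x = h − p = -8 − (17/2) = -33/2.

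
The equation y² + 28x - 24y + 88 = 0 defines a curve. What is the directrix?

Only y is squared. Complete the square in y: (y - 12)² = -28(x - 2).
Vertex (2, 12); 4p = -28 so p = -7. Opens left.
Directrix is the vertical line x = h − p = 2 − (-7) = 9.

x = 9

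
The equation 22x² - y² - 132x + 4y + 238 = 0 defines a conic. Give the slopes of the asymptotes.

Group the x- and y-terms: 22(x² - 6x) -(y² - 4y) = -238
Complete the square: 22(x - 3)² -(y - 2)² = -238 + 198 - 4 = -44
Divide by -44: (y - 2)²/44 - (x - 3)²/2 = 1
Hyperbola, center (3, 2), transverse axis vertical; a² = 44, b² = 2.
For a vertical hyperbola the asymptotes have slope ±a/b.
Here that is ±2√11/√2 = ±√22.

√22 and -√22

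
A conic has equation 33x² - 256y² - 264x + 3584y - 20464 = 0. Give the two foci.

(-13, 7) and (21, 7)

Group the x- and y-terms: 33(x² - 8x) -256(y² - 14y) = 20464
Complete the square in x and y: 33(x - 4)² -256(y - 7)² = 20464 + 528 - 12544 = 8448
Dividing both sides by 8448: (x - 4)²/256 - (y - 7)²/33 = 1
Hyperbola, center (4, 7), transverse axis horizontal; a² = 256, b² = 33.
c² = a² + b² = 256 + 33 = 289, so c = 17.
Foci lie on the horizontal axis through the center: (h ± c, k).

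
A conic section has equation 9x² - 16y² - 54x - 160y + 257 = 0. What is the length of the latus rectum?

Group the x- and y-terms: 9(x² - 6x) -16(y² + 10y) = -257
Complete the square in x and y: 9(x - 3)² -16(y + 5)² = -257 + 81 - 400 = -576
Divide by -576: (y + 5)²/36 - (x - 3)²/64 = 1
Hyperbola, center (3, -5), transverse axis vertical; a² = 36, b² = 64.
Latus rectum length = 2b²/a = 2·64/6 = 64/3.

64/3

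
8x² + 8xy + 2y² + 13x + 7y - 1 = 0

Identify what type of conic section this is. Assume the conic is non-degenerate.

parabola

A = 8, B = 8, C = 2.
Discriminant B² − 4AC = 8² − 4·8·2 = 0.
B² − 4AC = 0 ⇒ parabola.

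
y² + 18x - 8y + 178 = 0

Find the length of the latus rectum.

18

Only y is squared. Complete the square in y: (y - 4)² = -18(x + 9).
Vertex (-9, 4); 4p = -18 so p = -9/2. Opens left.
Latus rectum length = |4p| = 18.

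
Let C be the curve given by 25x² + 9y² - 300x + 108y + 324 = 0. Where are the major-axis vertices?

(6, -16) and (6, 4)

Rearranging, 25(x² - 12x) + 9(y² + 12y) = -324.
25(x - 6)² + 9(y + 6)² = -324 + 900 + 324 = 900
Divide by 900: (x - 6)²/36 + (y + 6)²/100 = 1
Ellipse, center (6, -6), major axis vertical; a² = 100, b² = 36.
a = 10. Vertices at (h, k ± a).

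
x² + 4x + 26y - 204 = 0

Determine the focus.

Only x is squared. Complete the square in x: (x + 2)² = -26(y - 8).
Vertex (-2, 8); 4p = -26 so p = -13/2. Opens down.
Focus is p units from the vertex along the axis: (h, k + p).

(-2, 3/2)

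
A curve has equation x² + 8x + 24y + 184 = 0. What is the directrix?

Only x is squared. Complete the square in x: (x + 4)² = -24(y + 7).
Vertex (-4, -7); 4p = -24 so p = -6. Opens down.
Directrix is the horizontal line y = k − p = -7 − (-6) = -1.

y = -1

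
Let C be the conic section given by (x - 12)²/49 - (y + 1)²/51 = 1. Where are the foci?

Center (12, -1). The positive term is the x-term, so the transverse axis is horizontal; a² = 49, b² = 51.
c² = a² + b² = 49 + 51 = 100, so c = 10.
Foci lie on the horizontal axis through the center: (h ± c, k).

(2, -1) and (22, -1)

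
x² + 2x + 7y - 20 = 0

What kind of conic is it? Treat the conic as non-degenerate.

parabola

No xy term. Coefficients of x² and y² are A = 1, C = 0.
Exactly one squared variable ⇒ parabola.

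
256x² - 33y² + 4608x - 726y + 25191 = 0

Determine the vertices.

Group the x- and y-terms: 256(x² + 18x) -33(y² + 22y) = -25191
Complete the square: 256(x + 9)² -33(y + 11)² = -25191 + 20736 - 3993 = -8448
Divide by -8448: (y + 11)²/256 - (x + 9)²/33 = 1
Hyperbola, center (-9, -11), transverse axis vertical; a² = 256, b² = 33.
a = 16. Vertices at (h, k ± a).

(-9, -27) and (-9, 5)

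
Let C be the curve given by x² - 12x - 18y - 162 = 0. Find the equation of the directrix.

y = -31/2

Only x is squared. Complete the square in x: (x - 6)² = 18(y + 11).
Vertex (6, -11); 4p = 18 so p = 9/2. Opens up.
Directrix is the horizontal line y = k − p = -11 − (9/2) = -31/2.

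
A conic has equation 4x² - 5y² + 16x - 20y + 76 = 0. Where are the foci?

(-2, -8) and (-2, 4)

4(x² + 4x) -5(y² + 4y) = -76
Complete the square in x and y: 4(x + 2)² -5(y + 2)² = -76 + 16 - 20 = -80
Divide through by -80 to get (y + 2)²/16 - (x + 2)²/20 = 1.
Hyperbola, center (-2, -2), transverse axis vertical; a² = 16, b² = 20.
c² = a² + b² = 16 + 20 = 36, so c = 6.
Foci lie on the vertical axis through the center: (h, k ± c).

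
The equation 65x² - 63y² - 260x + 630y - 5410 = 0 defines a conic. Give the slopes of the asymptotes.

√455/21 and -√455/21

Group the x- and y-terms: 65(x² - 4x) -63(y² - 10y) = 5410
Complete the square in x and y: 65(x - 2)² -63(y - 5)² = 5410 + 260 - 1575 = 4095
Divide by 4095: (x - 2)²/63 - (y - 5)²/65 = 1
Hyperbola, center (2, 5), transverse axis horizontal; a² = 63, b² = 65.
For a horizontal hyperbola the asymptotes have slope ±b/a.
Here that is ±√65/3√7 = ±√455/21.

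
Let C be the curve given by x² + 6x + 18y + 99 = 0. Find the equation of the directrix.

Only x is squared. Complete the square in x: (x + 3)² = -18(y + 5).
Vertex (-3, -5); 4p = -18 so p = -9/2. Opens down.
Directrix is the horizontal line y = k − p = -5 − (-9/2) = -1/2.

y = -1/2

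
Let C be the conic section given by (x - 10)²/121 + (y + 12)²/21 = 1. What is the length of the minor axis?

Center (10, -12). The larger denominator 121 sits under the x-term, so the major axis is horizontal; a² = 121, b² = 21.
b² = 21 so b = √21; the minor axis has length 2b = 2√21.

2√21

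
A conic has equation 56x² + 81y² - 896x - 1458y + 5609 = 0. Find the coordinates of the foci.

Group: 56(x² - 16x) + 81(y² - 18y) = -5609
Complete the square in x and y: 56(x - 8)² + 81(y - 9)² = -5609 + 3584 + 6561 = 4536
Divide through by 4536 to get (x - 8)²/81 + (y - 9)²/56 = 1.
Ellipse, center (8, 9), major axis horizontal; a² = 81, b² = 56.
c² = a² - b² = 81 - 56 = 25, so c = 5.
Foci lie on the horizontal axis through the center: (h ± c, k).

(3, 9) and (13, 9)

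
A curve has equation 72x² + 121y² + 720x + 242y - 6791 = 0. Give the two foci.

Rearranging, 72(x² + 10x) + 121(y² + 2y) = 6791.
Completing the square gives 72(x + 5)² + 121(y + 1)² = 6791 + 1800 + 121 = 8712.
Divide by 8712: (x + 5)²/121 + (y + 1)²/72 = 1
Ellipse, center (-5, -1), major axis horizontal; a² = 121, b² = 72.
c² = a² - b² = 121 - 72 = 49, so c = 7.
Foci lie on the horizontal axis through the center: (h ± c, k).

(-12, -1) and (2, -1)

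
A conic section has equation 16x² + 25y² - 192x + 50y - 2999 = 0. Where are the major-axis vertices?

(-9, -1) and (21, -1)

Group the x- and y-terms: 16(x² - 12x) + 25(y² + 2y) = 2999
16(x - 6)² + 25(y + 1)² = 2999 + 576 + 25 = 3600
Dividing both sides by 3600: (x - 6)²/225 + (y + 1)²/144 = 1
Ellipse, center (6, -1), major axis horizontal; a² = 225, b² = 144.
a = 15. Vertices at (h ± a, k).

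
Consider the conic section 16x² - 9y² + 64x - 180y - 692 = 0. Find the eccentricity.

16(x² + 4x) -9(y² + 20y) = 692
Complete the square in x and y: 16(x + 2)² -9(y + 10)² = 692 + 64 - 900 = -144
Divide through by -144 to get (y + 10)²/16 - (x + 2)²/9 = 1.
Hyperbola, center (-2, -10), transverse axis vertical; a² = 16, b² = 9.
c² = a² + b² = 25, so c = 5.
e = c/a = 5/4.

e = 5/4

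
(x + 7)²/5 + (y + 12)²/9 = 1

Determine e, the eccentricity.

Center (-7, -12). The larger denominator 9 sits under the y-term, so the major axis is vertical; a² = 9, b² = 5.
c² = a² - b² = 4, so c = 2.
e = c/a = 2/3.

e = 2/3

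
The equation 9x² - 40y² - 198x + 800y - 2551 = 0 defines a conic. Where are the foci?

(11, 3) and (11, 17)

Rearranging, 9(x² - 22x) -40(y² - 20y) = 2551.
Complete the square: 9(x - 11)² -40(y - 10)² = 2551 + 1089 - 4000 = -360
Divide by -360: (y - 10)²/9 - (x - 11)²/40 = 1
Hyperbola, center (11, 10), transverse axis vertical; a² = 9, b² = 40.
c² = a² + b² = 9 + 40 = 49, so c = 7.
Foci lie on the vertical axis through the center: (h, k ± c).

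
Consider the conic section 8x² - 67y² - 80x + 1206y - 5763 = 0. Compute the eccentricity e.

e = 5√201/67

Group the x- and y-terms: 8(x² - 10x) -67(y² - 18y) = 5763
Complete the square: 8(x - 5)² -67(y - 9)² = 5763 + 200 - 5427 = 536
Divide through by 536 to get (x - 5)²/67 - (y - 9)²/8 = 1.
Hyperbola, center (5, 9), transverse axis horizontal; a² = 67, b² = 8.
c² = a² + b² = 75, so c = 5√3.
e = c/a = 5√3/√67 = 5√201/67.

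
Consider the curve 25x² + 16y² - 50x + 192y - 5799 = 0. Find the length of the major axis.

40

25(x² - 2x) + 16(y² + 12y) = 5799
Complete the square: 25(x - 1)² + 16(y + 6)² = 5799 + 25 + 576 = 6400
Divide by 6400: (x - 1)²/256 + (y + 6)²/400 = 1
Ellipse, center (1, -6), major axis vertical; a² = 400, b² = 256.
a² = 400 so a = 20; the major axis has length 2a = 40.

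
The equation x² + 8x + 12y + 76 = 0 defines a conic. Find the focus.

(-4, -8)

Only x is squared. Complete the square in x: (x + 4)² = -12(y + 5).
Vertex (-4, -5); 4p = -12 so p = -3. Opens down.
Focus is p units from the vertex along the axis: (h, k + p).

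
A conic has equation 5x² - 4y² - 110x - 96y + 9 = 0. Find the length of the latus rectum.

Collect terms: 5(x² - 22x) -4(y² + 24y) = -9
Complete the square: 5(x - 11)² -4(y + 12)² = -9 + 605 - 576 = 20
Divide through by 20 to get (x - 11)²/4 - (y + 12)²/5 = 1.
Hyperbola, center (11, -12), transverse axis horizontal; a² = 4, b² = 5.
Latus rectum length = 2b²/a = 2·5/2 = 5.

5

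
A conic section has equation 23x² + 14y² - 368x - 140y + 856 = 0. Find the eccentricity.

e = 3√23/23

Group: 23(x² - 16x) + 14(y² - 10y) = -856
Completing the square gives 23(x - 8)² + 14(y - 5)² = -856 + 1472 + 350 = 966.
Dividing both sides by 966: (x - 8)²/42 + (y - 5)²/69 = 1
Ellipse, center (8, 5), major axis vertical; a² = 69, b² = 42.
c² = a² - b² = 27, so c = 3√3.
e = c/a = 3√3/√69 = 3√23/23.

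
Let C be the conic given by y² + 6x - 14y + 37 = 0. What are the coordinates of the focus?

Only y is squared. Complete the square in y: (y - 7)² = -6(x - 2).
Vertex (2, 7); 4p = -6 so p = -3/2. Opens left.
Focus is p units from the vertex along the axis: (h + p, k).

(1/2, 7)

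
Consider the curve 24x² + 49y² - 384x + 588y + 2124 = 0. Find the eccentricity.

e = 5/7

Group: 24(x² - 16x) + 49(y² + 12y) = -2124
24(x - 8)² + 49(y + 6)² = -2124 + 1536 + 1764 = 1176
Dividing both sides by 1176: (x - 8)²/49 + (y + 6)²/24 = 1
Ellipse, center (8, -6), major axis horizontal; a² = 49, b² = 24.
c² = a² - b² = 25, so c = 5.
e = c/a = 5/7.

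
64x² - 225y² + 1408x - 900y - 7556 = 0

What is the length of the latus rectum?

128/15

Rearranging, 64(x² + 22x) -225(y² + 4y) = 7556.
Complete the square: 64(x + 11)² -225(y + 2)² = 7556 + 7744 - 900 = 14400
Divide by 14400: (x + 11)²/225 - (y + 2)²/64 = 1
Hyperbola, center (-11, -2), transverse axis horizontal; a² = 225, b² = 64.
Latus rectum length = 2b²/a = 2·64/15 = 128/15.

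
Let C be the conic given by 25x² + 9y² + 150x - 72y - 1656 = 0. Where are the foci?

25(x² + 6x) + 9(y² - 8y) = 1656
Completing the square gives 25(x + 3)² + 9(y - 4)² = 1656 + 225 + 144 = 2025.
Divide through by 2025 to get (x + 3)²/81 + (y - 4)²/225 = 1.
Ellipse, center (-3, 4), major axis vertical; a² = 225, b² = 81.
c² = a² - b² = 225 - 81 = 144, so c = 12.
Foci lie on the vertical axis through the center: (h, k ± c).

(-3, -8) and (-3, 16)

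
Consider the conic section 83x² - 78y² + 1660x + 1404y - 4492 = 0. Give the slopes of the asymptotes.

83(x² + 20x) -78(y² - 18y) = 4492
83(x + 10)² -78(y - 9)² = 4492 + 8300 - 6318 = 6474
Divide through by 6474 to get (x + 10)²/78 - (y - 9)²/83 = 1.
Hyperbola, center (-10, 9), transverse axis horizontal; a² = 78, b² = 83.
For a horizontal hyperbola the asymptotes have slope ±b/a.
Here that is ±√83/√78 = ±√6474/78.

√6474/78 and -√6474/78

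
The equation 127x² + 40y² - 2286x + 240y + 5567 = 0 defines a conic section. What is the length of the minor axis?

4√10

Rearranging, 127(x² - 18x) + 40(y² + 6y) = -5567.
Complete the square: 127(x - 9)² + 40(y + 3)² = -5567 + 10287 + 360 = 5080
Divide by 5080: (x - 9)²/40 + (y + 3)²/127 = 1
Ellipse, center (9, -3), major axis vertical; a² = 127, b² = 40.
b² = 40 so b = 2√10; the minor axis has length 2b = 4√10.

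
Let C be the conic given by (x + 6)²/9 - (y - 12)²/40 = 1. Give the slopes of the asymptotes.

Center (-6, 12). The positive term is the x-term, so the transverse axis is horizontal; a² = 9, b² = 40.
For a horizontal hyperbola the asymptotes have slope ±b/a.
Here that is ±2√10/3.

2√10/3 and -2√10/3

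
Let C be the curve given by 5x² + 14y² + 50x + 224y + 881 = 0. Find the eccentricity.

Collect terms: 5(x² + 10x) + 14(y² + 16y) = -881
Completing the square gives 5(x + 5)² + 14(y + 8)² = -881 + 125 + 896 = 140.
Divide through by 140 to get (x + 5)²/28 + (y + 8)²/10 = 1.
Ellipse, center (-5, -8), major axis horizontal; a² = 28, b² = 10.
c² = a² - b² = 18, so c = 3√2.
e = c/a = 3√2/2√7 = 3√14/14.

e = 3√14/14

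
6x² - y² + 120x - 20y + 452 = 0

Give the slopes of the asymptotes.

6(x² + 20x) -(y² + 20y) = -452
Complete the square in x and y: 6(x + 10)² -(y + 10)² = -452 + 600 - 100 = 48
Dividing both sides by 48: (x + 10)²/8 - (y + 10)²/48 = 1
Hyperbola, center (-10, -10), transverse axis horizontal; a² = 8, b² = 48.
For a horizontal hyperbola the asymptotes have slope ±b/a.
Here that is ±4√3/2√2 = ±√6.

√6 and -√6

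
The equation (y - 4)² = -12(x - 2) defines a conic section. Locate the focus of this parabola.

(-1, 4)

Vertex (2, 4); 4p = -12 so p = -3. Opens left.
Focus is p units from the vertex along the axis: (h + p, k).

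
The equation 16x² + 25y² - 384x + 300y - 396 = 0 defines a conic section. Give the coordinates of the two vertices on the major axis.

Collect terms: 16(x² - 24x) + 25(y² + 12y) = 396
Complete the square in x and y: 16(x - 12)² + 25(y + 6)² = 396 + 2304 + 900 = 3600
Divide by 3600: (x - 12)²/225 + (y + 6)²/144 = 1
Ellipse, center (12, -6), major axis horizontal; a² = 225, b² = 144.
a = 15. Vertices at (h ± a, k).

(-3, -6) and (27, -6)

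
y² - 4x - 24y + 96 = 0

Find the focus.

(-11, 12)

Only y is squared. Complete the square in y: (y - 12)² = 4(x + 12).
Vertex (-12, 12); 4p = 4 so p = 1. Opens right.
Focus is p units from the vertex along the axis: (h + p, k).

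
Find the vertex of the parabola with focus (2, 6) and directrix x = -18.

The vertex is the midpoint between the focus and the directrix along the axis of symmetry.
Axis is horizontal (directrix is vertical). Vertex x-coordinate = (2 + (-18))/2 = -8; y-coordinate = 6.

(-8, 6)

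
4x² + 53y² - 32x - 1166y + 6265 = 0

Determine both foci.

(-3, 11) and (11, 11)

Group the x- and y-terms: 4(x² - 8x) + 53(y² - 22y) = -6265
4(x - 4)² + 53(y - 11)² = -6265 + 64 + 6413 = 212
Dividing both sides by 212: (x - 4)²/53 + (y - 11)²/4 = 1
Ellipse, center (4, 11), major axis horizontal; a² = 53, b² = 4.
c² = a² - b² = 53 - 4 = 49, so c = 7.
Foci lie on the horizontal axis through the center: (h ± c, k).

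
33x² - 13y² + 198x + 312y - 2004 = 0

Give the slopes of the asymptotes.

√429/13 and -√429/13

Group: 33(x² + 6x) -13(y² - 24y) = 2004
Completing the square gives 33(x + 3)² -13(y - 12)² = 2004 + 297 - 1872 = 429.
Divide through by 429 to get (x + 3)²/13 - (y - 12)²/33 = 1.
Hyperbola, center (-3, 12), transverse axis horizontal; a² = 13, b² = 33.
For a horizontal hyperbola the asymptotes have slope ±b/a.
Here that is ±√33/√13 = ±√429/13.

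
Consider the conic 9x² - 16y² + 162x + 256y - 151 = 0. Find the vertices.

(-9, 5) and (-9, 11)

9(x² + 18x) -16(y² - 16y) = 151
9(x + 9)² -16(y - 8)² = 151 + 729 - 1024 = -144
Dividing both sides by -144: (y - 8)²/9 - (x + 9)²/16 = 1
Hyperbola, center (-9, 8), transverse axis vertical; a² = 9, b² = 16.
a = 3. Vertices at (h, k ± a).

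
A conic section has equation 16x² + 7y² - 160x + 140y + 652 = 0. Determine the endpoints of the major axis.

(5, -18) and (5, -2)

Group the x- and y-terms: 16(x² - 10x) + 7(y² + 20y) = -652
16(x - 5)² + 7(y + 10)² = -652 + 400 + 700 = 448
Divide by 448: (x - 5)²/28 + (y + 10)²/64 = 1
Ellipse, center (5, -10), major axis vertical; a² = 64, b² = 28.
a = 8. Vertices at (h, k ± a).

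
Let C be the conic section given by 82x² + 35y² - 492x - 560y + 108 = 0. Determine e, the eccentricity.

e = √3854/82

82(x² - 6x) + 35(y² - 16y) = -108
Complete the square in x and y: 82(x - 3)² + 35(y - 8)² = -108 + 738 + 2240 = 2870
Divide by 2870: (x - 3)²/35 + (y - 8)²/82 = 1
Ellipse, center (3, 8), major axis vertical; a² = 82, b² = 35.
c² = a² - b² = 47, so c = √47.
e = c/a = √47/√82 = √3854/82.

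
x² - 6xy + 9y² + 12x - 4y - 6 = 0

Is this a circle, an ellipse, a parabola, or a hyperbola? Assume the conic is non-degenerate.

A = 1, B = -6, C = 9.
Discriminant B² − 4AC = (-6)² − 4·1·9 = 0.
B² − 4AC = 0 ⇒ parabola.

parabola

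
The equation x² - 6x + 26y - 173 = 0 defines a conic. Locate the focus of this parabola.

(3, 1/2)

Only x is squared. Complete the square in x: (x - 3)² = -26(y - 7).
Vertex (3, 7); 4p = -26 so p = -13/2. Opens down.
Focus is p units from the vertex along the axis: (h, k + p).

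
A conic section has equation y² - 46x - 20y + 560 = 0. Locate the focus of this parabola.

Only y is squared. Complete the square in y: (y - 10)² = 46(x - 10).
Vertex (10, 10); 4p = 46 so p = 23/2. Opens right.
Focus is p units from the vertex along the axis: (h + p, k).

(43/2, 10)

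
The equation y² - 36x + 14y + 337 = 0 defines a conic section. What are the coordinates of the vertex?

Only y is squared. Complete the square in y: (y + 7)² = 36(x - 8).
Vertex (8, -7); 4p = 36 so p = 9. Opens right.

(8, -7)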